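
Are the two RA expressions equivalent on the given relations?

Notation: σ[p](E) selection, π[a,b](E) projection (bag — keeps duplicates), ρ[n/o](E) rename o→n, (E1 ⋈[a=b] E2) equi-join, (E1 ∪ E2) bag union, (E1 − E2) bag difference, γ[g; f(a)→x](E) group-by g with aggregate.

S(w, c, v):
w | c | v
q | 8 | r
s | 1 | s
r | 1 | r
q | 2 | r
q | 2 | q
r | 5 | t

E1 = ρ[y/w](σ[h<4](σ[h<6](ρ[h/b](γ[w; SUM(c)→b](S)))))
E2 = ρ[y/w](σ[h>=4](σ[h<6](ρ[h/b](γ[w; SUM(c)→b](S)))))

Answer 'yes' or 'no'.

E1 subexpression sizes:
  S → 6
  γ[w; SUM(c)→b](S) → 3
  ρ[h/b](γ[w; SUM(c)→b](S)) → 3
  σ[h<6](ρ[h/b](γ[w; SUM(c)→b](S))) → 1
  σ[h<4](σ[h<6](ρ[h/b](γ[w; SUM(c)→b](S)))) → 1
  ρ[y/w](σ[h<4](σ[h<6](ρ[h/b](γ[w; SUM(c)→b](S))))) → 1
E2 subexpression sizes:
  S → 6
  γ[w; SUM(c)→b](S) → 3
  ρ[h/b](γ[w; SUM(c)→b](S)) → 3
  σ[h<6](ρ[h/b](γ[w; SUM(c)→b](S))) → 1
  σ[h>=4](σ[h<6](ρ[h/b](γ[w; SUM(c)→b](S)))) → 0
  ρ[y/w](σ[h>=4](σ[h<6](ρ[h/b](γ[w; SUM(c)→b](S))))) → 0

E1 result:
y | h
s | 1
E2 result:
y | h
(0 rows)
Witness: ('s', 1) appears 1× in E1 but 0× in E2.

no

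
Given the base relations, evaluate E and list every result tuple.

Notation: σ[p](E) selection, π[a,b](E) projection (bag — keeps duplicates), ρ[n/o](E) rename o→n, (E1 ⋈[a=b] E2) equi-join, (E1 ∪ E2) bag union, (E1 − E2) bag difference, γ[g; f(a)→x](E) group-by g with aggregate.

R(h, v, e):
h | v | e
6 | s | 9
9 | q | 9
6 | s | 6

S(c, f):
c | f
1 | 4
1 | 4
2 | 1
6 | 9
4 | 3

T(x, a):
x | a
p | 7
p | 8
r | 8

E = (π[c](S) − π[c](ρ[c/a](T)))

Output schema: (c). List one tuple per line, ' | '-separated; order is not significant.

Row counts bottom-up:
  S → 5
  π[c](S) → 5
  T → 3
  ρ[c/a](T) → 3
  π[c](ρ[c/a](T)) → 3
  (π[c](S) − π[c](ρ[c/a](T))) → 5

== RESULT ==
c
1
1
2
4
6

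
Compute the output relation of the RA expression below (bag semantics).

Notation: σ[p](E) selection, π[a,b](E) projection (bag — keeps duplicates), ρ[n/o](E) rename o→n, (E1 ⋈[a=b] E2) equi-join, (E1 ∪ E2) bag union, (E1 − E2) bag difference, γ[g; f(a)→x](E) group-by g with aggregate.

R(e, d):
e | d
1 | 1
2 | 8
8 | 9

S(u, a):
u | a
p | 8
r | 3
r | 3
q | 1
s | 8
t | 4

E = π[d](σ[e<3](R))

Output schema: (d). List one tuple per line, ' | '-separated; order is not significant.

Row counts bottom-up:
  R → 3
  σ[e<3](R) → 2
  π[d](σ[e<3](R)) → 2

== RESULT ==
d
1
8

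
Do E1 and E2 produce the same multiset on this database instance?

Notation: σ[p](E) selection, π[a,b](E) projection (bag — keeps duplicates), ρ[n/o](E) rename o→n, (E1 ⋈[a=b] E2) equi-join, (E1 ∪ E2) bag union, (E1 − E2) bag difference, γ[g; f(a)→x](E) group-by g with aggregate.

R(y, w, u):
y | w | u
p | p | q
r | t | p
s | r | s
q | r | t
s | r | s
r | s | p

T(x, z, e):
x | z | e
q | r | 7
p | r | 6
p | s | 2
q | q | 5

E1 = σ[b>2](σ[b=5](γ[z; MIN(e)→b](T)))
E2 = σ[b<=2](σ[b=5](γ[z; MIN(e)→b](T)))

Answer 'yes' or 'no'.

E1 stepwise |·|:
  T → 4
  γ[z; MIN(e)→b](T) → 3
  σ[b=5](γ[z; MIN(e)→b](T)) → 1
  σ[b>2](σ[b=5](γ[z; MIN(e)→b](T))) → 1
E2 stepwise |·|:
  T → 4
  γ[z; MIN(e)→b](T) → 3
  σ[b=5](γ[z; MIN(e)→b](T)) → 1
  σ[b<=2](σ[b=5](γ[z; MIN(e)→b](T))) → 0

E1 result:
z | b
q | 5
E2 result:
z | b
(0 rows)
Witness: ('q', 5) appears 1× in E1 but 0× in E2.

no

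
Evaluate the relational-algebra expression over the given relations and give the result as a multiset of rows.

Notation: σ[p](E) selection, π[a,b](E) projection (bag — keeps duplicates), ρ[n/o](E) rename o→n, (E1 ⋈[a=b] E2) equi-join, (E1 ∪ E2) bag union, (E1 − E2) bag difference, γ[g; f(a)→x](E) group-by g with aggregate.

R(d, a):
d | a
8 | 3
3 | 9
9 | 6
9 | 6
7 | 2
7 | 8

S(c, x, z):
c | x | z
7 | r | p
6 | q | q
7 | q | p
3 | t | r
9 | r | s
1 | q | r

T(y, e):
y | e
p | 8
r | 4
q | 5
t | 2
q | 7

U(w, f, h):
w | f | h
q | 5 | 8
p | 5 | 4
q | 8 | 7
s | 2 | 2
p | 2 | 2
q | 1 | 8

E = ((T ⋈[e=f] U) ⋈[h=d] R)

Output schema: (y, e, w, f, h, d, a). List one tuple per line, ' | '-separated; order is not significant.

Row counts bottom-up:
  T → 5
  U → 6
  (T ⋈[e=f] U) → 5
  R → 6
  ((T ⋈[e=f] U) ⋈[h=d] R) → 3

== RESULT ==
y | e | w | f | h | d | a
p | 8 | q | 8 | 7 | 7 | 2
p | 8 | q | 8 | 7 | 7 | 8
q | 5 | q | 5 | 8 | 8 | 3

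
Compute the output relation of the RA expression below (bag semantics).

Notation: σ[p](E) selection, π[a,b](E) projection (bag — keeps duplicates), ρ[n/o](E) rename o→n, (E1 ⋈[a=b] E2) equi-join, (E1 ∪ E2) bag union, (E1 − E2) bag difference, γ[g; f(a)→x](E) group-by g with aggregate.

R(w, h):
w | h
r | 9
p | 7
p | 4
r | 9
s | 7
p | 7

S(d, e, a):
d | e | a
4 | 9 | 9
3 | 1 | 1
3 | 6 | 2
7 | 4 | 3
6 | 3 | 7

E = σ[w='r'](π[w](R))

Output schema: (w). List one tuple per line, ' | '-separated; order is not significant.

Stepwise |·|:
  R → 6
  π[w](R) → 6
  σ[w='r'](π[w](R)) → 2

== RESULT ==
w
r
r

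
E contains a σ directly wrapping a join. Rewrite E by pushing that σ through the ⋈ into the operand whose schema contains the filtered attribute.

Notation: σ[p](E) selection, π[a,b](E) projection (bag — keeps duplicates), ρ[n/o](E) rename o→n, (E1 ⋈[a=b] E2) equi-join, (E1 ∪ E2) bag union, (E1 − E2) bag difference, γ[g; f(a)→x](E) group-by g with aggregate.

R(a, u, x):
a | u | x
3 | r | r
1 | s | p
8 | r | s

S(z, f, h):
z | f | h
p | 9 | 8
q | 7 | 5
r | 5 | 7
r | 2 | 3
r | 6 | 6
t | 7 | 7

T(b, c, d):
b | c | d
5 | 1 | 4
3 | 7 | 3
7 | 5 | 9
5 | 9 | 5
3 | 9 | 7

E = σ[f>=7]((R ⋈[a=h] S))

σ filters on f, owned by the right side.
E' = (R ⋈[a=h] σ[f>=7](S))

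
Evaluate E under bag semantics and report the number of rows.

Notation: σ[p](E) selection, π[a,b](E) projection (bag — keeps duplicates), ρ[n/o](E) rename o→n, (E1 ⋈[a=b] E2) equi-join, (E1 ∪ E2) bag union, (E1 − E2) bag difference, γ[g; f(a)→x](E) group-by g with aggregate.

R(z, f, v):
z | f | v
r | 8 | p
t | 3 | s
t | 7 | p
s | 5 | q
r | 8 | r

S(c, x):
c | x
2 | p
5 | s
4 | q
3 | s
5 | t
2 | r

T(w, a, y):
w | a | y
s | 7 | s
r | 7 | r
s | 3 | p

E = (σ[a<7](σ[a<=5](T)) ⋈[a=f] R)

Row counts bottom-up:
  T → 3
  σ[a<=5](T) → 1
  σ[a<7](σ[a<=5](T)) → 1
  R → 5
  (σ[a<7](σ[a<=5](T)) ⋈[a=f] R) → 1

|E| = 1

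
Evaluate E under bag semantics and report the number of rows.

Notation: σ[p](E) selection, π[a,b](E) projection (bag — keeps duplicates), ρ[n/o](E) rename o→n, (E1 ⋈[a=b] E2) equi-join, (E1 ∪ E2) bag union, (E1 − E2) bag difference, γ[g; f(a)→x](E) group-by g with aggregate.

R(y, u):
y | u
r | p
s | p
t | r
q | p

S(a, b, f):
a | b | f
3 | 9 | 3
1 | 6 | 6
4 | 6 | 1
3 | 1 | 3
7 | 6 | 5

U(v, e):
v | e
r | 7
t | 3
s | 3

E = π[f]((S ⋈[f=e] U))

Per-node cardinality:
  S → 5
  U → 3
  (S ⋈[f=e] U) → 4
  π[f]((S ⋈[f=e] U)) → 4

|E| = 4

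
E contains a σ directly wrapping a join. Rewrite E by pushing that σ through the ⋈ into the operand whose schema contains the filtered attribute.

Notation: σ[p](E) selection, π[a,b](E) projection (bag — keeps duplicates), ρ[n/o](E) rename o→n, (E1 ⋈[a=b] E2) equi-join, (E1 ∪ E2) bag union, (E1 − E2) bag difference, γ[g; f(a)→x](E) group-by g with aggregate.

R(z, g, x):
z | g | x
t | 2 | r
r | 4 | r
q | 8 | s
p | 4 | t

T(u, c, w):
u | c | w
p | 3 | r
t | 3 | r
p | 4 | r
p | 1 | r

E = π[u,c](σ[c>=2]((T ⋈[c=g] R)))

σ filters on c, owned by the left side.
E' = π[u,c]((σ[c>=2](T) ⋈[c=g] R))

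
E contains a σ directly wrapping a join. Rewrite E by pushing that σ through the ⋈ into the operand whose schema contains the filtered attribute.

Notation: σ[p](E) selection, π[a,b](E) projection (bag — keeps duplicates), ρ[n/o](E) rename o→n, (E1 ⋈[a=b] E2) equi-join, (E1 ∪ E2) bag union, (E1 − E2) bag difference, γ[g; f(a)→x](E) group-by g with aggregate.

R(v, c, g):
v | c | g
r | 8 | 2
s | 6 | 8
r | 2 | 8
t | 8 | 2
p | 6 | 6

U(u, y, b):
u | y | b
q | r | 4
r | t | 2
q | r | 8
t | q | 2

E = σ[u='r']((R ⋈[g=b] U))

σ filters on u, owned by the right side.
E' = (R ⋈[g=b] σ[u='r'](U))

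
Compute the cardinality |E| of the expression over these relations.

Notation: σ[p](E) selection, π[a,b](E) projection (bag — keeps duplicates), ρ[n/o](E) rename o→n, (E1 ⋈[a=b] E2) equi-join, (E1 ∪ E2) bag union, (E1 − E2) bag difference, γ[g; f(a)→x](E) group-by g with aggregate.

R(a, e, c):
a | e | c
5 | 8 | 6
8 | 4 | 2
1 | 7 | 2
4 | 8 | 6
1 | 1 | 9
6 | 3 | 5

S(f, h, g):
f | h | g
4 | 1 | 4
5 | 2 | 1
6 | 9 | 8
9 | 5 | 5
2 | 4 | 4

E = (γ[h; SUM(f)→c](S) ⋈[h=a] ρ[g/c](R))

Per-node cardinality:
  S → 5
  γ[h; SUM(f)→c](S) → 5
  R → 6
  ρ[g/c](R) → 6
  (γ[h; SUM(f)→c](S) ⋈[h=a] ρ[g/c](R)) → 4

|E| = 4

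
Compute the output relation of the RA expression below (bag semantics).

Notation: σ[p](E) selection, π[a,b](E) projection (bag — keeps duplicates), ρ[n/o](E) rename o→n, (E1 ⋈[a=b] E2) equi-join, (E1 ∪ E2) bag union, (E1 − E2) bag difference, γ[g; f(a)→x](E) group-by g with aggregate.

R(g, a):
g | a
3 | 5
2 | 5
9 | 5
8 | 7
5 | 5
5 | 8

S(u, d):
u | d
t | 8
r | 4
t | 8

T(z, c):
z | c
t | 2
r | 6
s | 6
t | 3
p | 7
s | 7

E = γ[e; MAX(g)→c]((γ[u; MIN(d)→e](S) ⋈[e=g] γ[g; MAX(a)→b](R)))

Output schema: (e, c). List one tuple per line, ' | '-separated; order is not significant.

Subexpression sizes:
  S → 3
  γ[u; MIN(d)→e](S) → 2
  R → 6
  γ[g; MAX(a)→b](R) → 5
  (γ[u; MIN(d)→e](S) ⋈[e=g] γ[g; MAX(a)→b](R)) → 1
  γ[e; MAX(g)→c]((γ[u; MIN(d)→e](S) ⋈[e=g] γ[g; MAX(a)→b](R))) → 1

== RESULT ==
e | c
8 | 8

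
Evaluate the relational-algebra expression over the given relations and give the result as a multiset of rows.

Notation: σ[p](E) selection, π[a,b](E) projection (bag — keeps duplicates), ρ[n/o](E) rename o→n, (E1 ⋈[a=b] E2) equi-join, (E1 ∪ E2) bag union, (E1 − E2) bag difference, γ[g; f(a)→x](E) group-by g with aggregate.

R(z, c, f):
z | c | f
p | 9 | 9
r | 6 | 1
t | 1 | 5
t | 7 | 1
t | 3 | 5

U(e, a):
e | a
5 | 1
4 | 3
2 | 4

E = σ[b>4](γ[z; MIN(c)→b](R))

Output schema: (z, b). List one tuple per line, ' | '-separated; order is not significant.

Subexpression sizes:
  R → 5
  γ[z; MIN(c)→b](R) → 3
  σ[b>4](γ[z; MIN(c)→b](R)) → 2

== RESULT ==
z | b
p | 9
r | 6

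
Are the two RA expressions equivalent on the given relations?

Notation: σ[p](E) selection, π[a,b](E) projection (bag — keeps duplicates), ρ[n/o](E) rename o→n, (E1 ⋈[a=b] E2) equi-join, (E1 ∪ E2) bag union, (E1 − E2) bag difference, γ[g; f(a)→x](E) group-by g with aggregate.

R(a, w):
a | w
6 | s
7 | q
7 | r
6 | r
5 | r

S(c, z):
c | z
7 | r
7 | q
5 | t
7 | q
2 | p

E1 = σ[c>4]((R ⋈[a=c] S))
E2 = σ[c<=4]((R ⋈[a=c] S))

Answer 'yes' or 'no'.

E1 subexpression sizes:
  R → 5
  S → 5
  (R ⋈[a=c] S) → 7
  σ[c>4]((R ⋈[a=c] S)) → 7
E2 subexpression sizes:
  R → 5
  S → 5
  (R ⋈[a=c] S) → 7
  σ[c<=4]((R ⋈[a=c] S)) → 0

E1 result:
a | w | c | z
5 | r | 5 | t
7 | q | 7 | q
7 | q | 7 | q
7 | q | 7 | r
7 | r | 7 | q
7 | r | 7 | q
7 | r | 7 | r
E2 result:
a | w | c | z
(0 rows)
Witness: (7, 'r', 7, 'q') appears 2× in E1 but 0× in E2.

no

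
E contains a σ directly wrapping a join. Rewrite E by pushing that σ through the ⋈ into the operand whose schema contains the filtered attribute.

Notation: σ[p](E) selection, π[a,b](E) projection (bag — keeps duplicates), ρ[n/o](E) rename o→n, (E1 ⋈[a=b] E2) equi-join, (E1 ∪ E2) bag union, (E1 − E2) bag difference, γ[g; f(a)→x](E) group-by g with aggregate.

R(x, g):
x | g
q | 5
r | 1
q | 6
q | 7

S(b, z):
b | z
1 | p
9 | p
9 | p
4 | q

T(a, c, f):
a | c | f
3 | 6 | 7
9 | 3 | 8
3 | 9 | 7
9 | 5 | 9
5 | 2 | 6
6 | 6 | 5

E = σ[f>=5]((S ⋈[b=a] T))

σ filters on f, owned by the right side.
E' = (S ⋈[b=a] σ[f>=5](T))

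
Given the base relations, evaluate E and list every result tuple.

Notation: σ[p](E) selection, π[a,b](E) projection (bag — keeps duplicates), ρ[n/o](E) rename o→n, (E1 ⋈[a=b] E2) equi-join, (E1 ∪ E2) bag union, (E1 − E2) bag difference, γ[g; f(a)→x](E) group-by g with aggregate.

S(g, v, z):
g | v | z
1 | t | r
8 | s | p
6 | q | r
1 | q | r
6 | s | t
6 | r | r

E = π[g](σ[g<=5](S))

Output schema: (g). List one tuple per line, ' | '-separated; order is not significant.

Stepwise |·|:
  S → 6
  σ[g<=5](S) → 2
  π[g](σ[g<=5](S)) → 2

== RESULT ==
g
1
1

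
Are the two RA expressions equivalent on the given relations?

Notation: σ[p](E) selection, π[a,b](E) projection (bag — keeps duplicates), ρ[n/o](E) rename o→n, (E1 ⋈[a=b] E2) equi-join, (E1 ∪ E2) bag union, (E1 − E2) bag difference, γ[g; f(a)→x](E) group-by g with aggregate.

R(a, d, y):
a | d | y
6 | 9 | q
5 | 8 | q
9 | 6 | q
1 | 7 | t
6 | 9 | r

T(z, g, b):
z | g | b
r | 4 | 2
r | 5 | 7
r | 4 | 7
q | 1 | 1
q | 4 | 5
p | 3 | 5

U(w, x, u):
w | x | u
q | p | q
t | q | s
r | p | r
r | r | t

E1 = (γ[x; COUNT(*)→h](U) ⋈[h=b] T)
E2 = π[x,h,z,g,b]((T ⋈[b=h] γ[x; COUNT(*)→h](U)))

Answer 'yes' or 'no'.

E1 row counts bottom-up:
  U → 4
  γ[x; COUNT(*)→h](U) → 3
  T → 6
  (γ[x; COUNT(*)→h](U) ⋈[h=b] T) → 3
E2 row counts bottom-up:
  T → 6
  U → 4
  γ[x; COUNT(*)→h](U) → 3
  (T ⋈[b=h] γ[x; COUNT(*)→h](U)) → 3
  π[x,h,z,g,b]((T ⋈[b=h] γ[x; COUNT(*)→h](U))) → 3

E1 and E2 produce the same multiset:
x | h | z | g | b
p | 2 | r | 4 | 2
q | 1 | q | 1 | 1
r | 1 | q | 1 | 1

yes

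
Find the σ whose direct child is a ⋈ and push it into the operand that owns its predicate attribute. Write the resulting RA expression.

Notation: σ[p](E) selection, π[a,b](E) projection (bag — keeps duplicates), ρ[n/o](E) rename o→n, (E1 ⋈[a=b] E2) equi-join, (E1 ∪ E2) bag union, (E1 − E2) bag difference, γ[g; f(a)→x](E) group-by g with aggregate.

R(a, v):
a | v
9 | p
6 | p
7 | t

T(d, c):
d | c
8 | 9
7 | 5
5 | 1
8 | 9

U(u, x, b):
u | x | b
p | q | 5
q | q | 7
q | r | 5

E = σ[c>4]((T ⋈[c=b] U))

σ filters on c, owned by the left side.
E' = (σ[c>4](T) ⋈[c=b] U)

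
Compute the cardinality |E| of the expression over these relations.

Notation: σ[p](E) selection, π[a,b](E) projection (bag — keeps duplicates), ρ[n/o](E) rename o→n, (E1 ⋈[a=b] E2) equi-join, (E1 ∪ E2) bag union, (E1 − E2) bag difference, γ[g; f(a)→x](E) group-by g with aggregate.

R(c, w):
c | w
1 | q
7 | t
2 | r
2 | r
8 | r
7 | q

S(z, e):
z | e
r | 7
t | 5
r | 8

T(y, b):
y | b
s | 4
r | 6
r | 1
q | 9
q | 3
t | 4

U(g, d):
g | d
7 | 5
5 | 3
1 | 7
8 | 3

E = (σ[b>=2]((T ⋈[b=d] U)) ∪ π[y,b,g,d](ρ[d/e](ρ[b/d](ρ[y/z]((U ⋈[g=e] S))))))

Subexpression sizes:
  T → 6
  U → 4
  (T ⋈[b=d] U) → 2
  σ[b>=2]((T ⋈[b=d] U)) → 2
  U → 4
  S → 3
  (U ⋈[g=e] S) → 3
  ρ[y/z]((U ⋈[g=e] S)) → 3
  ρ[b/d](ρ[y/z]((U ⋈[g=e] S))) → 3
  ρ[d/e](ρ[b/d](ρ[y/z]((U ⋈[g=e] S)))) → 3
  π[y,b,g,d](ρ[d/e](ρ[b/d](ρ[y/z]((U ⋈[g=e] S))))) → 3
  (σ[b>=2]((T ⋈[b=d] U)) ∪ π[y,b,g,d](ρ[d/e](ρ[b/d](ρ[y/z]((U ⋈[g=e] S)))))) → 5

|E| = 5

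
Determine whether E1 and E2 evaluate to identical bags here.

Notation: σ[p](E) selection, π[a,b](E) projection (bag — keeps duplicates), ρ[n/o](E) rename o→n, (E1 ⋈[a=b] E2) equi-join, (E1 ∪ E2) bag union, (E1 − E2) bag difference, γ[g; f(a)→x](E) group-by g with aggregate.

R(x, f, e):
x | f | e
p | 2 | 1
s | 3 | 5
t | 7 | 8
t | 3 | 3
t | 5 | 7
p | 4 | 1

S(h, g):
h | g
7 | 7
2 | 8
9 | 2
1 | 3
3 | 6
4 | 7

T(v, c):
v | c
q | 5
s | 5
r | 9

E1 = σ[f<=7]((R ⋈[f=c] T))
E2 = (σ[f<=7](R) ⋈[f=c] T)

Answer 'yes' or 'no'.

E1 row counts bottom-up:
  R → 6
  T → 3
  (R ⋈[f=c] T) → 2
  σ[f<=7]((R ⋈[f=c] T)) → 2
E2 row counts bottom-up:
  R → 6
  σ[f<=7](R) → 6
  T → 3
  (σ[f<=7](R) ⋈[f=c] T) → 2

E1 and E2 produce the same multiset:
x | f | e | v | c
t | 5 | 7 | q | 5
t | 5 | 7 | s | 5

yes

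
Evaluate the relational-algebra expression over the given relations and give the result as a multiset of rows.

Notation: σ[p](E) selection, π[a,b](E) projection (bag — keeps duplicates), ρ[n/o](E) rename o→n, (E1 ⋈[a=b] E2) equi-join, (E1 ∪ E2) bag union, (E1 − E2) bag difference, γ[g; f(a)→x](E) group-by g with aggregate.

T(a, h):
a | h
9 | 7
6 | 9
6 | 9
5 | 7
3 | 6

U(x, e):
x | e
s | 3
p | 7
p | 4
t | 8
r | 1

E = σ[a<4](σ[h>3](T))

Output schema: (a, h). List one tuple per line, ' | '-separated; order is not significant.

Row counts bottom-up:
  T → 5
  σ[h>3](T) → 5
  σ[a<4](σ[h>3](T)) → 1

== RESULT ==
a | h
3 | 6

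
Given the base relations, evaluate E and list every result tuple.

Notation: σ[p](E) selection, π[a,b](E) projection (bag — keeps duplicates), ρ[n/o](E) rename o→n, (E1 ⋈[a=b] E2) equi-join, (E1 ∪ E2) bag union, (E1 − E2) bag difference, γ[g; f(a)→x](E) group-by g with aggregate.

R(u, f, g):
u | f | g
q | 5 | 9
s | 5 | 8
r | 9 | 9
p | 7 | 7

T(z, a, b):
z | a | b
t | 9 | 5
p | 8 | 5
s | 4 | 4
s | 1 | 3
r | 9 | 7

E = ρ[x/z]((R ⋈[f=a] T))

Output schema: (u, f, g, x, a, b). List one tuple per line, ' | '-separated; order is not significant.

Row counts bottom-up:
  R → 4
  T → 5
  (R ⋈[f=a] T) → 2
  ρ[x/z]((R ⋈[f=a] T)) → 2

== RESULT ==
u | f | g | x | a | b
r | 9 | 9 | r | 9 | 7
r | 9 | 9 | t | 9 | 5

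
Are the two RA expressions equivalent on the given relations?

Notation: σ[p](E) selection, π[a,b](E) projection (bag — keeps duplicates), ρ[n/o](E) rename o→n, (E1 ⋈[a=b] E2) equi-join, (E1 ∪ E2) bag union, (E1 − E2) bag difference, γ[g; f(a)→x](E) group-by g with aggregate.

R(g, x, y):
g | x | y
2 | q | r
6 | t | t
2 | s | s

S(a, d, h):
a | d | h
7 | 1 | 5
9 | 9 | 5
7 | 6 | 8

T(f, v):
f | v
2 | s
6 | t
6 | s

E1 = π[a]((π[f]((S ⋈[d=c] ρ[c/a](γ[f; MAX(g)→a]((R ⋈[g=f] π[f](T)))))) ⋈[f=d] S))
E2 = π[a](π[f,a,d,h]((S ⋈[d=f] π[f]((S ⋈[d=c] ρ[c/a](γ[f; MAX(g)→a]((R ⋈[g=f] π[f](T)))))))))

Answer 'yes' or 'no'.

E1 subexpression sizes:
  S → 3
  R → 3
  T → 3
  π[f](T) → 3
  (R ⋈[g=f] π[f](T)) → 4
  γ[f; MAX(g)→a]((R ⋈[g=f] π[f](T))) → 2
  ρ[c/a](γ[f; MAX(g)→a]((R ⋈[g=f] π[f](T)))) → 2
  (S ⋈[d=c] ρ[c/a](γ[f; MAX(g)→a]((R ⋈[g=f] π[f](T))))) → 1
  π[f]((S ⋈[d=c] ρ[c/a](γ[f; MAX(g)→a]((R ⋈[g=f] π[f](T)))))) → 1
  S → 3
  (π[f]((S ⋈[d=c] ρ[c/a](γ[f; MAX(g)→a]((R ⋈[g=f] π[f](T)))))) ⋈[f=d] S) → 1
  π[a]((π[f]((S ⋈[d=c] ρ[c/a](γ[f; MAX(g)→a]((R ⋈[g=f] π[f](T)))))) ⋈[f=d] S)) → 1
E2 subexpression sizes:
  S → 3
  S → 3
  R → 3
  T → 3
  π[f](T) → 3
  (R ⋈[g=f] π[f](T)) → 4
  γ[f; MAX(g)→a]((R ⋈[g=f] π[f](T))) → 2
  ρ[c/a](γ[f; MAX(g)→a]((R ⋈[g=f] π[f](T)))) → 2
  (S ⋈[d=c] ρ[c/a](γ[f; MAX(g)→a]((R ⋈[g=f] π[f](T))))) → 1
  π[f]((S ⋈[d=c] ρ[c/a](γ[f; MAX(g)→a]((R ⋈[g=f] π[f](T)))))) → 1
  (S ⋈[d=f] π[f]((S ⋈[d=c] ρ[c/a](γ[f; MAX(g)→a]((R ⋈[g=f] π[f](T))))))) → 1
  π[f,a,d,h]((S ⋈[d=f] π[f]((S ⋈[d=c] ρ[c/a](γ[f; MAX(g)→a]((R ⋈[g=f] π[f](T)))))))) → 1
  π[a](π[f,a,d,h]((S ⋈[d=f] π[f]((S ⋈[d=c] ρ[c/a](γ[f; MAX(g)→a]((R ⋈[g=f] π[f](T))))))))) → 1

E1 and E2 produce the same multiset:
a
7

yes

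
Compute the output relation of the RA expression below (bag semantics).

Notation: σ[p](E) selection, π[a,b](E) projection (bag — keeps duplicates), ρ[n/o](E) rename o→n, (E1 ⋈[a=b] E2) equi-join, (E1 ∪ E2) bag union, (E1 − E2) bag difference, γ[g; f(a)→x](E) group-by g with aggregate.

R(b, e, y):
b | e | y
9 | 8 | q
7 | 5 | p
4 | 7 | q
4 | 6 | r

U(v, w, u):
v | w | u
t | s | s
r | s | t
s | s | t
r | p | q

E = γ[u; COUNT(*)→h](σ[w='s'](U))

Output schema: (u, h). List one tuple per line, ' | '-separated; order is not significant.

Stepwise |·|:
  U → 4
  σ[w='s'](U) → 3
  γ[u; COUNT(*)→h](σ[w='s'](U)) → 2

== RESULT ==
u | h
s | 1
t | 2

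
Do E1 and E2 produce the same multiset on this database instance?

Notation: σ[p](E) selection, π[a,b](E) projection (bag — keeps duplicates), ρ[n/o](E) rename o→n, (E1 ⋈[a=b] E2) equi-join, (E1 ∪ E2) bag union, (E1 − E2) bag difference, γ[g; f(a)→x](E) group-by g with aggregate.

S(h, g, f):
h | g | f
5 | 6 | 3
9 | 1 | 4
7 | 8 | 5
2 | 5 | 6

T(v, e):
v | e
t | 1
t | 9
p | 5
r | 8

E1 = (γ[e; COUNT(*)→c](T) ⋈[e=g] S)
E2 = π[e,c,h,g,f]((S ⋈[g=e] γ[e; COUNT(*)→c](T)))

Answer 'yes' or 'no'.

E1 subexpression sizes:
  T → 4
  γ[e; COUNT(*)→c](T) → 4
  S → 4
  (γ[e; COUNT(*)→c](T) ⋈[e=g] S) → 3
E2 subexpression sizes:
  S → 4
  T → 4
  γ[e; COUNT(*)→c](T) → 4
  (S ⋈[g=e] γ[e; COUNT(*)→c](T)) → 3
  π[e,c,h,g,f]((S ⋈[g=e] γ[e; COUNT(*)→c](T))) → 3

E1 and E2 produce the same multiset:
e | c | h | g | f
1 | 1 | 9 | 1 | 4
5 | 1 | 2 | 5 | 6
8 | 1 | 7 | 8 | 5

yes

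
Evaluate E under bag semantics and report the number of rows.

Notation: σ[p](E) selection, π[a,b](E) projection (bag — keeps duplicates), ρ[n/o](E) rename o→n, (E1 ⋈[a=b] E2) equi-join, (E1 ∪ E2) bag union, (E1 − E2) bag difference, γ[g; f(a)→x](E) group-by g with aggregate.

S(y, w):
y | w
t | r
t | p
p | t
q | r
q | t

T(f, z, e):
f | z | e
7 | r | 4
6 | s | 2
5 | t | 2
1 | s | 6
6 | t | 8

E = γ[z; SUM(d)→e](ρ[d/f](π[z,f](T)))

Subexpression sizes:
  T → 5
  π[z,f](T) → 5
  ρ[d/f](π[z,f](T)) → 5
  γ[z; SUM(d)→e](ρ[d/f](π[z,f](T))) → 3

|E| = 3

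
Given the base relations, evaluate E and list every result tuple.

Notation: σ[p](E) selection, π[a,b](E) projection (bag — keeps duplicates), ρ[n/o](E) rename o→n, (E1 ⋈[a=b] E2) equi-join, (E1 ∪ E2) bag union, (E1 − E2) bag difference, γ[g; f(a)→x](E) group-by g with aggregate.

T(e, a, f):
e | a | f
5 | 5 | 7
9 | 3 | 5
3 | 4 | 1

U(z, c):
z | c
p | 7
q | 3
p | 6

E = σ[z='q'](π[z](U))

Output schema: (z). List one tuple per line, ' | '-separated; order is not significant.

Per-node cardinality:
  U → 3
  π[z](U) → 3
  σ[z='q'](π[z](U)) → 1

== RESULT ==
z
q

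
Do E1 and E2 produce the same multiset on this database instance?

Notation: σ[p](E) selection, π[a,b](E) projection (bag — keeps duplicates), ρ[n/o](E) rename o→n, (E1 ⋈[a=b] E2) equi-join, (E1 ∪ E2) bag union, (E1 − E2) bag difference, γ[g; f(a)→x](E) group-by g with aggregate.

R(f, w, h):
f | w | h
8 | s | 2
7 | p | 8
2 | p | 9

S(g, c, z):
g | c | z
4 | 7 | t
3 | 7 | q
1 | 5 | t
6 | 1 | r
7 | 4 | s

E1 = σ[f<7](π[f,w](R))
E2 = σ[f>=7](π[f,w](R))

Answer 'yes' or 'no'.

E1 per-node cardinality:
  R → 3
  π[f,w](R) → 3
  σ[f<7](π[f,w](R)) → 1
E2 per-node cardinality:
  R → 3
  π[f,w](R) → 3
  σ[f>=7](π[f,w](R)) → 2

E1 result:
f | w
2 | p
E2 result:
f | w
7 | p
8 | s
Witness: (7, 'p') appears 0× in E1 but 1× in E2.

no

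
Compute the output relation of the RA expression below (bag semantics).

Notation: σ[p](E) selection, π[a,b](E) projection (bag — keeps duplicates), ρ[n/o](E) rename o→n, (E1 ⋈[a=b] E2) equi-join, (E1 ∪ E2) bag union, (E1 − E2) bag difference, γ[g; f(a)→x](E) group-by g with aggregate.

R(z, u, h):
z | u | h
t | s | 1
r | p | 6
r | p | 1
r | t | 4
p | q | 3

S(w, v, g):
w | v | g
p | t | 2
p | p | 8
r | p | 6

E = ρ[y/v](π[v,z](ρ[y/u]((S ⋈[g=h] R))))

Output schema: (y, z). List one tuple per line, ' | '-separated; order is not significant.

Row counts bottom-up:
  S → 3
  R → 5
  (S ⋈[g=h] R) → 1
  ρ[y/u]((S ⋈[g=h] R)) → 1
  π[v,z](ρ[y/u]((S ⋈[g=h] R))) → 1
  ρ[y/v](π[v,z](ρ[y/u]((S ⋈[g=h] R)))) → 1

== RESULT ==
y | z
p | r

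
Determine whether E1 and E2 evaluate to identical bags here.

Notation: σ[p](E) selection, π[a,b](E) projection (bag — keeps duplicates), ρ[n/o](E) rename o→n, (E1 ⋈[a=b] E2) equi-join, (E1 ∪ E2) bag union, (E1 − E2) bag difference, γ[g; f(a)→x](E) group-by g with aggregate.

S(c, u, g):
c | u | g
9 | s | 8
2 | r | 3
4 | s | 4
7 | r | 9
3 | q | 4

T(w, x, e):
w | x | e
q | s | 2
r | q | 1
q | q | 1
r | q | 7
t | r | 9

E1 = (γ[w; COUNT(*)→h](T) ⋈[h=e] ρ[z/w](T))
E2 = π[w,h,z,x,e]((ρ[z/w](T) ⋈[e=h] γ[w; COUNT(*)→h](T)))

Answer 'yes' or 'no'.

E1 subexpression sizes:
  T → 5
  γ[w; COUNT(*)→h](T) → 3
  T → 5
  ρ[z/w](T) → 5
  (γ[w; COUNT(*)→h](T) ⋈[h=e] ρ[z/w](T)) → 4
E2 subexpression sizes:
  T → 5
  ρ[z/w](T) → 5
  T → 5
  γ[w; COUNT(*)→h](T) → 3
  (ρ[z/w](T) ⋈[e=h] γ[w; COUNT(*)→h](T)) → 4
  π[w,h,z,x,e]((ρ[z/w](T) ⋈[e=h] γ[w; COUNT(*)→h](T))) → 4

E1 and E2 produce the same multiset:
w | h | z | x | e
q | 2 | q | s | 2
r | 2 | q | s | 2
t | 1 | q | q | 1
t | 1 | r | q | 1

yes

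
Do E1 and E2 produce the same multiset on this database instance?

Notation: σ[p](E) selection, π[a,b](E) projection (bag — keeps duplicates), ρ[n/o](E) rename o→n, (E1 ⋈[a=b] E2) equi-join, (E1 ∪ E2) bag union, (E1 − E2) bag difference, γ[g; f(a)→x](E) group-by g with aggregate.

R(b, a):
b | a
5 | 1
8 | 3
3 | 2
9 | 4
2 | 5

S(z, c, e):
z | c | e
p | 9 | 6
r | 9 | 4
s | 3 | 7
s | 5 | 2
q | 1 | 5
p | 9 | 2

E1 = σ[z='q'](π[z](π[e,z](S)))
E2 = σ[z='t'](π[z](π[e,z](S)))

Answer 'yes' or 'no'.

E1 per-node cardinality:
  S → 6
  π[e,z](S) → 6
  π[z](π[e,z](S)) → 6
  σ[z='q'](π[z](π[e,z](S))) → 1
E2 per-node cardinality:
  S → 6
  π[e,z](S) → 6
  π[z](π[e,z](S)) → 6
  σ[z='t'](π[z](π[e,z](S))) → 0

E1 result:
z
q
E2 result:
z
(0 rows)
Witness: ('q',) appears 1× in E1 but 0× in E2.

no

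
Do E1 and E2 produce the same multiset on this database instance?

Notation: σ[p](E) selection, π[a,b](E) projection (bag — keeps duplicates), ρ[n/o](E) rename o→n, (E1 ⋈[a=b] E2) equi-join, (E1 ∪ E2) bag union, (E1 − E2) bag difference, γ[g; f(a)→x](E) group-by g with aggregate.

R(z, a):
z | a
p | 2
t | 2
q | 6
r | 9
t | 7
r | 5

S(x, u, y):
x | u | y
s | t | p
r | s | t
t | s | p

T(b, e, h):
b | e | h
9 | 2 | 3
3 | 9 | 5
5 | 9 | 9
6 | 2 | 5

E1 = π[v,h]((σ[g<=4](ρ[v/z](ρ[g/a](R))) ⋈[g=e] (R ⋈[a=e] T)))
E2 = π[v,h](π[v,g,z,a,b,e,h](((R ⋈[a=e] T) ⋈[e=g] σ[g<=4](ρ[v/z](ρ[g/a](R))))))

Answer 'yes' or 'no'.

E1 per-node cardinality:
  R → 6
  ρ[g/a](R) → 6
  ρ[v/z](ρ[g/a](R)) → 6
  σ[g<=4](ρ[v/z](ρ[g/a](R))) → 2
  R → 6
  T → 4
  (R ⋈[a=e] T) → 6
  (σ[g<=4](ρ[v/z](ρ[g/a](R))) ⋈[g=e] (R ⋈[a=e] T)) → 8
  π[v,h]((σ[g<=4](ρ[v/z](ρ[g/a](R))) ⋈[g=e] (R ⋈[a=e] T))) → 8
E2 per-node cardinality:
  R → 6
  T → 4
  (R ⋈[a=e] T) → 6
  R → 6
  ρ[g/a](R) → 6
  ρ[v/z](ρ[g/a](R)) → 6
  σ[g<=4](ρ[v/z](ρ[g/a](R))) → 2
  ((R ⋈[a=e] T) ⋈[e=g] σ[g<=4](ρ[v/z](ρ[g/a](R)))) → 8
  π[v,g,z,a,b,e,h](((R ⋈[a=e] T) ⋈[e=g] σ[g<=4](ρ[v/z](ρ[g/a](R))))) → 8
  π[v,h](π[v,g,z,a,b,e,h](((R ⋈[a=e] T) ⋈[e=g] σ[g<=4](ρ[v/z](ρ[g/a](R)))))) → 8

E1 and E2 produce the same multiset:
v | h
p | 3
p | 3
p | 5
p | 5
t | 3
t | 3
t | 5
t | 5

yes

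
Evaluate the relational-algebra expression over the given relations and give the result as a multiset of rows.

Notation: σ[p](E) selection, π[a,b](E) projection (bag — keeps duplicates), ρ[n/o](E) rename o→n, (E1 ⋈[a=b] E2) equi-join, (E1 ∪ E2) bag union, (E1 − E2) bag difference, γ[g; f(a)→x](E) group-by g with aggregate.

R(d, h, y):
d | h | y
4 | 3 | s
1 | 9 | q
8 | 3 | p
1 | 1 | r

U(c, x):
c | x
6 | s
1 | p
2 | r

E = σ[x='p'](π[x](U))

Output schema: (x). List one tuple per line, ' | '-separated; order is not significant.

Stepwise |·|:
  U → 3
  π[x](U) → 3
  σ[x='p'](π[x](U)) → 1

== RESULT ==
x
p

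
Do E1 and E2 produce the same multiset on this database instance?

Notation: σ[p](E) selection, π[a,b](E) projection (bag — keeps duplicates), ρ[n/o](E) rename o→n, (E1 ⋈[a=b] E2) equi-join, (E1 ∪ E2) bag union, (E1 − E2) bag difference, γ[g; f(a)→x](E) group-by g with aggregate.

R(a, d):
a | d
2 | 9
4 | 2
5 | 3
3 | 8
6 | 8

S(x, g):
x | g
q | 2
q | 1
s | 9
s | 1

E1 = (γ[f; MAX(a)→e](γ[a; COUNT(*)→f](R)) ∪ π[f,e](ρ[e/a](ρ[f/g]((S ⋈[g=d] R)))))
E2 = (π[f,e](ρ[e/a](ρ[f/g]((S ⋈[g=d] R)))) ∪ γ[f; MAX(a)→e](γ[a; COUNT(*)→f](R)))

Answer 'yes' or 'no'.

E1 subexpression sizes:
  R → 5
  γ[a; COUNT(*)→f](R) → 5
  γ[f; MAX(a)→e](γ[a; COUNT(*)→f](R)) → 1
  S → 4
  R → 5
  (S ⋈[g=d] R) → 2
  ρ[f/g]((S ⋈[g=d] R)) → 2
  ρ[e/a](ρ[f/g]((S ⋈[g=d] R))) → 2
  π[f,e](ρ[e/a](ρ[f/g]((S ⋈[g=d] R)))) → 2
  (γ[f; MAX(a)→e](γ[a; COUNT(*)→f](R)) ∪ π[f,e](ρ[e/a](ρ[f/g]((S ⋈[g=d] R))))) → 3
E2 subexpression sizes:
  S → 4
  R → 5
  (S ⋈[g=d] R) → 2
  ρ[f/g]((S ⋈[g=d] R)) → 2
  ρ[e/a](ρ[f/g]((S ⋈[g=d] R))) → 2
  π[f,e](ρ[e/a](ρ[f/g]((S ⋈[g=d] R)))) → 2
  R → 5
  γ[a; COUNT(*)→f](R) → 5
  γ[f; MAX(a)→e](γ[a; COUNT(*)→f](R)) → 1
  (π[f,e](ρ[e/a](ρ[f/g]((S ⋈[g=d] R)))) ∪ γ[f; MAX(a)→e](γ[a; COUNT(*)→f](R))) → 3

E1 and E2 produce the same multiset:
f | e
1 | 6
2 | 4
9 | 2

yes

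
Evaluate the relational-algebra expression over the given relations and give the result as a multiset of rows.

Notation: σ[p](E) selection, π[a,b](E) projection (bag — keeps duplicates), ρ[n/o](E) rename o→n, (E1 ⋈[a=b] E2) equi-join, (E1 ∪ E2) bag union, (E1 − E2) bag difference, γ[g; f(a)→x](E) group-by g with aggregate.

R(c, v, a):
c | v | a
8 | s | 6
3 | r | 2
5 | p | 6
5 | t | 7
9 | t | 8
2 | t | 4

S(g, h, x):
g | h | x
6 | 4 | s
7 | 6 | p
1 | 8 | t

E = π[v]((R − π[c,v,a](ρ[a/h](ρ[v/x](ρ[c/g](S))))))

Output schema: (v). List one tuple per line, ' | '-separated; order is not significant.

Subexpression sizes:
  R → 6
  S → 3
  ρ[c/g](S) → 3
  ρ[v/x](ρ[c/g](S)) → 3
  ρ[a/h](ρ[v/x](ρ[c/g](S))) → 3
  π[c,v,a](ρ[a/h](ρ[v/x](ρ[c/g](S)))) → 3
  (R − π[c,v,a](ρ[a/h](ρ[v/x](ρ[c/g](S))))) → 6
  π[v]((R − π[c,v,a](ρ[a/h](ρ[v/x](ρ[c/g](S)))))) → 6

== RESULT ==
v
p
r
s
t
t
t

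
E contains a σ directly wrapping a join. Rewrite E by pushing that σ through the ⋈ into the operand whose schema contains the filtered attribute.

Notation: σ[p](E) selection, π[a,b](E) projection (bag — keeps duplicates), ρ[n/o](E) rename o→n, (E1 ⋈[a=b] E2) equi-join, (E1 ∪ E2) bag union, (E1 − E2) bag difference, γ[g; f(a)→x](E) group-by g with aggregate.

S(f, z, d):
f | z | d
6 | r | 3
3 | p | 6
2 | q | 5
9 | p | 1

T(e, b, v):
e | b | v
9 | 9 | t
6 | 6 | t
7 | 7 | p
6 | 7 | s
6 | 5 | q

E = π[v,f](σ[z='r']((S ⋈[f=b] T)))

σ filters on z, owned by the left side.
E' = π[v,f]((σ[z='r'](S) ⋈[f=b] T))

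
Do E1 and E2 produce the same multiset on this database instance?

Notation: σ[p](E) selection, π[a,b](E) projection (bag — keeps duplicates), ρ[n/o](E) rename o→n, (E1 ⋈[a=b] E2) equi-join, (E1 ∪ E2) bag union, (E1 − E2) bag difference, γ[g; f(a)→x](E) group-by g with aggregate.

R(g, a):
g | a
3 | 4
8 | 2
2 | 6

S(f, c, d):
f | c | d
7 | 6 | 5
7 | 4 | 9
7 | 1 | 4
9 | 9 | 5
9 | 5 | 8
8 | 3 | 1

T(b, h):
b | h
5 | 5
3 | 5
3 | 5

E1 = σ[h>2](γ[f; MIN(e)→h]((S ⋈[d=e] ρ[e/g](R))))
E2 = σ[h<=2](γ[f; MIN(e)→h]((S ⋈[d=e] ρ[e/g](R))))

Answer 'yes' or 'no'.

E1 subexpression sizes:
  S → 6
  R → 3
  ρ[e/g](R) → 3
  (S ⋈[d=e] ρ[e/g](R)) → 1
  γ[f; MIN(e)→h]((S ⋈[d=e] ρ[e/g](R))) → 1
  σ[h>2](γ[f; MIN(e)→h]((S ⋈[d=e] ρ[e/g](R)))) → 1
E2 subexpression sizes:
  S → 6
  R → 3
  ρ[e/g](R) → 3
  (S ⋈[d=e] ρ[e/g](R)) → 1
  γ[f; MIN(e)→h]((S ⋈[d=e] ρ[e/g](R))) → 1
  σ[h<=2](γ[f; MIN(e)→h]((S ⋈[d=e] ρ[e/g](R)))) → 0

E1 result:
f | h
9 | 8
E2 result:
f | h
(0 rows)
Witness: (9, 8) appears 1× in E1 but 0× in E2.

no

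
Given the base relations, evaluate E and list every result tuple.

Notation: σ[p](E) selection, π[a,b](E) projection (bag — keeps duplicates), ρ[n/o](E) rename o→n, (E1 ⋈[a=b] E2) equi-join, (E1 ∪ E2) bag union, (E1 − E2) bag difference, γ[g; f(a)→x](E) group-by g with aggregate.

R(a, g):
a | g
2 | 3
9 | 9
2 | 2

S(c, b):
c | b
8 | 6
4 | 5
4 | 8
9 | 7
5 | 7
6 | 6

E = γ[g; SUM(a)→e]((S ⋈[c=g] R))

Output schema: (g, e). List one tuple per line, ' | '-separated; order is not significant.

Stepwise |·|:
  S → 6
  R → 3
  (S ⋈[c=g] R) → 1
  γ[g; SUM(a)→e]((S ⋈[c=g] R)) → 1

== RESULT ==
g | e
9 | 9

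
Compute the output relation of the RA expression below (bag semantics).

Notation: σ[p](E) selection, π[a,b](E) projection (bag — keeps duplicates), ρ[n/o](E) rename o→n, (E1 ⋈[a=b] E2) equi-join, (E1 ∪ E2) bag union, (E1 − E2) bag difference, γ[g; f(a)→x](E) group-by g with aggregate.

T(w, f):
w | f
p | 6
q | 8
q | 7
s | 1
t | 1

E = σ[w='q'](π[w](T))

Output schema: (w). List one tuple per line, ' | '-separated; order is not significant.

Stepwise |·|:
  T → 5
  π[w](T) → 5
  σ[w='q'](π[w](T)) → 2

== RESULT ==
w
q
q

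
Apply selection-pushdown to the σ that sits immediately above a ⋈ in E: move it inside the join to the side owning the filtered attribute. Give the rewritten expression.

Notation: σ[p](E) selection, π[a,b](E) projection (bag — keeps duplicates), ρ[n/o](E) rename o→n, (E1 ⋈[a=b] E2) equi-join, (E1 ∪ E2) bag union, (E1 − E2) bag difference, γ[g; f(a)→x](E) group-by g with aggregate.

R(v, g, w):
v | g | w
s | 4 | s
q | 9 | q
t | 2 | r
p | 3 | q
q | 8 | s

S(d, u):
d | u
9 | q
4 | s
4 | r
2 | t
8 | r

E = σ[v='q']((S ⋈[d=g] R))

σ filters on v, owned by the right side.
E' = (S ⋈[d=g] σ[v='q'](R))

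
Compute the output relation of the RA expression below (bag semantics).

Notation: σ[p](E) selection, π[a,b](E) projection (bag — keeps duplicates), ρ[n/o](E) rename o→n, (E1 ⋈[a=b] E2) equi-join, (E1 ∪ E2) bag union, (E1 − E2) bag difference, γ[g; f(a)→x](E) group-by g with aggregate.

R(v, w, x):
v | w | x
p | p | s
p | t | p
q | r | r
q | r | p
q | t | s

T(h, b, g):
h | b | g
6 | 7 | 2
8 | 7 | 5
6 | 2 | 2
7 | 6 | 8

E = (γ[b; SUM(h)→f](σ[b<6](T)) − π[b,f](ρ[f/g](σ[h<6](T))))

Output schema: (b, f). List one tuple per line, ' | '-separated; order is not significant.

Stepwise |·|:
  T → 4
  σ[b<6](T) → 1
  γ[b; SUM(h)→f](σ[b<6](T)) → 1
  T → 4
  σ[h<6](T) → 0
  ρ[f/g](σ[h<6](T)) → 0
  π[b,f](ρ[f/g](σ[h<6](T))) → 0
  (γ[b; SUM(h)→f](σ[b<6](T)) − π[b,f](ρ[f/g](σ[h<6](T)))) → 1

== RESULT ==
b | f
2 | 6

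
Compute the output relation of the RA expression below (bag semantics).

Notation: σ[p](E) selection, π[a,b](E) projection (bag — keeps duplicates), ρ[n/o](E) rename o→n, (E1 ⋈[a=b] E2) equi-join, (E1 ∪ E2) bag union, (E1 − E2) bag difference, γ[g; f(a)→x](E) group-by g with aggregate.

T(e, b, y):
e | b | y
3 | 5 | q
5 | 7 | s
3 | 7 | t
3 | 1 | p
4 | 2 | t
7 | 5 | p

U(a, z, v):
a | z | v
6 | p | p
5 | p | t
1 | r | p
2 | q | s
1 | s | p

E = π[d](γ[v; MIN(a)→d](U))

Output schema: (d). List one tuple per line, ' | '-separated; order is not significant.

Subexpression sizes:
  U → 5
  γ[v; MIN(a)→d](U) → 3
  π[d](γ[v; MIN(a)→d](U)) → 3

== RESULT ==
d
1
2
5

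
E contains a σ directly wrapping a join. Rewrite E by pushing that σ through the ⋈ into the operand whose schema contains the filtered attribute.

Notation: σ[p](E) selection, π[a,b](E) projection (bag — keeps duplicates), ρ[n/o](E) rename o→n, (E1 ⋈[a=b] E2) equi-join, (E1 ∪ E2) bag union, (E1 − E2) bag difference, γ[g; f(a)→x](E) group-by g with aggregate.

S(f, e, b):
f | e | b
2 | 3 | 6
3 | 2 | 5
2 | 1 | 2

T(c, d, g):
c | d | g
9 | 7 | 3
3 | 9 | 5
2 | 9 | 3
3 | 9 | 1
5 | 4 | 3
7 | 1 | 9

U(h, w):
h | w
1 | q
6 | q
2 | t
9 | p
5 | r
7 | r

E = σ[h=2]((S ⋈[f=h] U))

σ filters on h, owned by the right side.
E' = (S ⋈[f=h] σ[h=2](U))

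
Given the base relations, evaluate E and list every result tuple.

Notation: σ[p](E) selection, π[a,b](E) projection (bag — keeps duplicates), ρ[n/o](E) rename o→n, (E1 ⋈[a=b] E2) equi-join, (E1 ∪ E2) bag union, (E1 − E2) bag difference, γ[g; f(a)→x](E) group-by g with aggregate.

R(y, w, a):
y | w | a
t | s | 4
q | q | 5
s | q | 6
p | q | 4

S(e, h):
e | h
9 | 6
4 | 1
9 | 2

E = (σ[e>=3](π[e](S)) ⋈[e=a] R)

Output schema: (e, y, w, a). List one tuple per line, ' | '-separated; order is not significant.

Row counts bottom-up:
  S → 3
  π[e](S) → 3
  σ[e>=3](π[e](S)) → 3
  R → 4
  (σ[e>=3](π[e](S)) ⋈[e=a] R) → 2

== RESULT ==
e | y | w | a
4 | p | q | 4
4 | t | s | 4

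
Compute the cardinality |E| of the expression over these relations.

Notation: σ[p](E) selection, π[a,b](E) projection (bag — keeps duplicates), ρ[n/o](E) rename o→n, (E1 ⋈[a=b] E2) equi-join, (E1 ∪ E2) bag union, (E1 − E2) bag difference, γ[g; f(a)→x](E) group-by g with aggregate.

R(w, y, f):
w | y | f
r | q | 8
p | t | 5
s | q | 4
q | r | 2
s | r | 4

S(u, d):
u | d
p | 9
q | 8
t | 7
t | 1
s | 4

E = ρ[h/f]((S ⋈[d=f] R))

Subexpression sizes:
  S → 5
  R → 5
  (S ⋈[d=f] R) → 3
  ρ[h/f]((S ⋈[d=f] R)) → 3

|E| = 3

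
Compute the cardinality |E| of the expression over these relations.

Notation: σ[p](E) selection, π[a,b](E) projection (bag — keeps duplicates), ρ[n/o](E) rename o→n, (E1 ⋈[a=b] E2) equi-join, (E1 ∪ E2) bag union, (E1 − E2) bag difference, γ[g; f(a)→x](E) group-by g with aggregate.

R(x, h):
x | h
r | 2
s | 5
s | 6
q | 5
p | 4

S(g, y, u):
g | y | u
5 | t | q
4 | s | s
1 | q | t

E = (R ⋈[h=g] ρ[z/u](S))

Stepwise |·|:
  R → 5
  S → 3
  ρ[z/u](S) → 3
  (R ⋈[h=g] ρ[z/u](S)) → 3

|E| = 3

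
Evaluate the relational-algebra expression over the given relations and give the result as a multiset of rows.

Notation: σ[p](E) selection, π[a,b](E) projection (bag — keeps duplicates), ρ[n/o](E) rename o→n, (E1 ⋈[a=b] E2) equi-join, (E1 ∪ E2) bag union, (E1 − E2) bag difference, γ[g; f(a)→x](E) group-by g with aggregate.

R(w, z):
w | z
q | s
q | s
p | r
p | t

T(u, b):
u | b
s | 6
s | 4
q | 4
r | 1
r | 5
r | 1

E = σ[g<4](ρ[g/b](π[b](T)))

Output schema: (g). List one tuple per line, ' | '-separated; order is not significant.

Stepwise |·|:
  T → 6
  π[b](T) → 6
  ρ[g/b](π[b](T)) → 6
  σ[g<4](ρ[g/b](π[b](T))) → 2

== RESULT ==
g
1
1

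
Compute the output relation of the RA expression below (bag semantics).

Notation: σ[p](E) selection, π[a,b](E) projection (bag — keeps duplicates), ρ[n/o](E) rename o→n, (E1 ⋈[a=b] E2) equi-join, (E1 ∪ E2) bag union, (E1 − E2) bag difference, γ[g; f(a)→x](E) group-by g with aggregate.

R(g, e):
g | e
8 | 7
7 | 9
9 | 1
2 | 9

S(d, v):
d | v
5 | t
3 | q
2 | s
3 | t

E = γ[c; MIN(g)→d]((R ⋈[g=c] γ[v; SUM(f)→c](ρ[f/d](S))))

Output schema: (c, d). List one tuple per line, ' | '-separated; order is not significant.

Subexpression sizes:
  R → 4
  S → 4
  ρ[f/d](S) → 4
  γ[v; SUM(f)→c](ρ[f/d](S)) → 3
  (R ⋈[g=c] γ[v; SUM(f)→c](ρ[f/d](S))) → 2
  γ[c; MIN(g)→d]((R ⋈[g=c] γ[v; SUM(f)→c](ρ[f/d](S)))) → 2

== RESULT ==
c | d
2 | 2
8 | 8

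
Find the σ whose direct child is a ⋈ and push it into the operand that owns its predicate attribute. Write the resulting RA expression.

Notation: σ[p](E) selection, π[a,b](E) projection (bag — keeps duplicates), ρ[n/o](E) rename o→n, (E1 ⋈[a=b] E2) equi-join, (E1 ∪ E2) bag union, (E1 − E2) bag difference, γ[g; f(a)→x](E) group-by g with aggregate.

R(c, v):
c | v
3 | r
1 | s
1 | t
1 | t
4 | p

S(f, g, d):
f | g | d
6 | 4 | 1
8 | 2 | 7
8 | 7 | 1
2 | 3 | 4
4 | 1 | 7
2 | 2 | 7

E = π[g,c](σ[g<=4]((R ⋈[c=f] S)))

σ filters on g, owned by the right side.
E' = π[g,c]((R ⋈[c=f] σ[g<=4](S)))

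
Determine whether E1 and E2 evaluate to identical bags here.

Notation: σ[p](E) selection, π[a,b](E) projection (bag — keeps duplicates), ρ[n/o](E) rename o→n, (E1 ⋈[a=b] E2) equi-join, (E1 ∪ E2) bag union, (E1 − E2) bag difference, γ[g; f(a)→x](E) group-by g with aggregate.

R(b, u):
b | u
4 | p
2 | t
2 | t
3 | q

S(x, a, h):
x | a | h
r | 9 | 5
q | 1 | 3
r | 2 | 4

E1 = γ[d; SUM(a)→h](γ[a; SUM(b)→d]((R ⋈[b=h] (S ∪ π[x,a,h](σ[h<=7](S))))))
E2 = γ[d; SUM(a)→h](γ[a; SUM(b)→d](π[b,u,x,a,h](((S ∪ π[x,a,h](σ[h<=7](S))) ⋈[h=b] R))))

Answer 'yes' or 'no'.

E1 stepwise |·|:
  R → 4
  S → 3
  S → 3
  σ[h<=7](S) → 3
  π[x,a,h](σ[h<=7](S)) → 3
  (S ∪ π[x,a,h](σ[h<=7](S))) → 6
  (R ⋈[b=h] (S ∪ π[x,a,h](σ[h<=7](S)))) → 4
  γ[a; SUM(b)→d]((R ⋈[b=h] (S ∪ π[x,a,h](σ[h<=7](S))))) → 2
  γ[d; SUM(a)→h](γ[a; SUM(b)→d]((R ⋈[b=h] (S ∪ π[x,a,h](σ[h<=7](S)))))) → 2
E2 stepwise |·|:
  S → 3
  S → 3
  σ[h<=7](S) → 3
  π[x,a,h](σ[h<=7](S)) → 3
  (S ∪ π[x,a,h](σ[h<=7](S))) → 6
  R → 4
  ((S ∪ π[x,a,h](σ[h<=7](S))) ⋈[h=b] R) → 4
  π[b,u,x,a,h](((S ∪ π[x,a,h](σ[h<=7](S))) ⋈[h=b] R)) → 4
  γ[a; SUM(b)→d](π[b,u,x,a,h](((S ∪ π[x,a,h](σ[h<=7](S))) ⋈[h=b] R))) → 2
  γ[d; SUM(a)→h](γ[a; SUM(b)→d](π[b,u,x,a,h](((S ∪ π[x,a,h](σ[h<=7](S))) ⋈[h=b] R)))) → 2

E1 and E2 produce the same multiset:
d | h
6 | 1
8 | 2

yes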